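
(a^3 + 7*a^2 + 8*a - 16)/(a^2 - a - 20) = (a^2 + 3*a - 4)/(a - 5)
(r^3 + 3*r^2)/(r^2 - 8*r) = r*(r + 3)/(r - 8)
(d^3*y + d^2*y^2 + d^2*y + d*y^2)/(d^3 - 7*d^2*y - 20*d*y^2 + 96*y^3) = d*y*(d^2 + d*y + d + y)/(d^3 - 7*d^2*y - 20*d*y^2 + 96*y^3)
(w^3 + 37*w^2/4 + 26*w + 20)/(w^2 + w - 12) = (w^2 + 21*w/4 + 5)/(w - 3)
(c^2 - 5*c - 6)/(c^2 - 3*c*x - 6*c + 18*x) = (-c - 1)/(-c + 3*x)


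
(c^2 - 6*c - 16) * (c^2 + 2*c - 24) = c^4 - 4*c^3 - 52*c^2 + 112*c + 384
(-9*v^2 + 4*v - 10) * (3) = -27*v^2 + 12*v - 30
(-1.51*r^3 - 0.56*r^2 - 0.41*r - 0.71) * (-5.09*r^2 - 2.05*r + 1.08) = 7.6859*r^5 + 5.9459*r^4 + 1.6041*r^3 + 3.8496*r^2 + 1.0127*r - 0.7668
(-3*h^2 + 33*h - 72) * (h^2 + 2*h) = -3*h^4 + 27*h^3 - 6*h^2 - 144*h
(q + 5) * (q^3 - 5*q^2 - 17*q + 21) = q^4 - 42*q^2 - 64*q + 105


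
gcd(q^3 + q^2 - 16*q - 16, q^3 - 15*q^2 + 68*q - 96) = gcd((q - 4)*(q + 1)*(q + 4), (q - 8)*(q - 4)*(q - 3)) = q - 4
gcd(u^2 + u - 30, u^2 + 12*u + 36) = u + 6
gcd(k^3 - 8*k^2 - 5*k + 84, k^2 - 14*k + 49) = k - 7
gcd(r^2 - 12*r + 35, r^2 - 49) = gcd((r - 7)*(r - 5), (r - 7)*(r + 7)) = r - 7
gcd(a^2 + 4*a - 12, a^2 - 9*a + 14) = a - 2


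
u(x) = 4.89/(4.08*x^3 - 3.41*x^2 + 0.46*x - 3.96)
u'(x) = 4.89*(-12.24*x^2 + 6.82*x - 0.46)/(4.08*x^3 - 3.41*x^2 + 0.46*x - 3.96)^2 = (-59.8536*x^2 + 33.3498*x - 2.2494)/(4.08*x^3 - 3.41*x^2 + 0.46*x - 3.96)^2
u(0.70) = -1.25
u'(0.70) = -0.54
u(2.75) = 0.09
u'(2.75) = -0.11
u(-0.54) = -0.84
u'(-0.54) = -1.10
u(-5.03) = -0.01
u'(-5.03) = -0.00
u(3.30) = 0.05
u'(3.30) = -0.05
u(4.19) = 0.02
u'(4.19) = -0.02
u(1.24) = -5.73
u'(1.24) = -72.61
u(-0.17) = -1.18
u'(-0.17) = -0.56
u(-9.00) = -0.00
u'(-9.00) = -0.00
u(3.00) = 0.06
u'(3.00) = -0.07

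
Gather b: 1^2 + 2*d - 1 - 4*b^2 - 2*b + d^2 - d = -4*b^2 - 2*b + d^2 + d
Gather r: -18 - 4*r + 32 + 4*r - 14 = 0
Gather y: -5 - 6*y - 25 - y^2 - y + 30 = -y^2 - 7*y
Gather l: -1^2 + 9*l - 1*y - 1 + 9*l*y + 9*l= l*(9*y + 18) - y - 2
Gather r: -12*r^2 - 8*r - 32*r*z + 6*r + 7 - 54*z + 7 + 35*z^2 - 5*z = -12*r^2 + r*(-32*z - 2) + 35*z^2 - 59*z + 14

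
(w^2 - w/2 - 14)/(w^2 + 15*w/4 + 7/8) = 4*(w - 4)/(4*w + 1)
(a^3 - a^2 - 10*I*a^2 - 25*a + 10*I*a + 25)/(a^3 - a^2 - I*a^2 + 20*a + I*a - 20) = (a - 5*I)/(a + 4*I)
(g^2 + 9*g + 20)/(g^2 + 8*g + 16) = (g + 5)/(g + 4)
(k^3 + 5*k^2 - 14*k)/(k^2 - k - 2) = k*(k + 7)/(k + 1)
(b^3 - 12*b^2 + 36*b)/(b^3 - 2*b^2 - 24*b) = (b - 6)/(b + 4)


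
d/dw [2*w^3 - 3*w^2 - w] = 6*w^2 - 6*w - 1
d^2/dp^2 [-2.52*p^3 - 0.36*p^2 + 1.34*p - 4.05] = -15.12*p - 0.72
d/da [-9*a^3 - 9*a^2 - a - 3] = -27*a^2 - 18*a - 1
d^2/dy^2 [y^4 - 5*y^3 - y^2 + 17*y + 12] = 12*y^2 - 30*y - 2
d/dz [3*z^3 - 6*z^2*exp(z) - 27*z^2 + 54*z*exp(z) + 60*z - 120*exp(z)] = -6*z^2*exp(z) + 9*z^2 + 42*z*exp(z) - 54*z - 66*exp(z) + 60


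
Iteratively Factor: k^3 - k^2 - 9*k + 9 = (k - 3)*(k^2 + 2*k - 3) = (k - 3)*(k - 1)*(k + 3)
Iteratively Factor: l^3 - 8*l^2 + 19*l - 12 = (l - 3)*(l^2 - 5*l + 4) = (l - 3)*(l - 1)*(l - 4)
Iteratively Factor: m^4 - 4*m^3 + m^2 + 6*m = (m - 3)*(m^3 - m^2 - 2*m) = (m - 3)*(m + 1)*(m^2 - 2*m) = (m - 3)*(m - 2)*(m + 1)*(m)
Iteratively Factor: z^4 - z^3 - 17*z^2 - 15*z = (z)*(z^3 - z^2 - 17*z - 15) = z*(z - 5)*(z^2 + 4*z + 3) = z*(z - 5)*(z + 3)*(z + 1)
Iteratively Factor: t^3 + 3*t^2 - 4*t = (t)*(t^2 + 3*t - 4) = t*(t + 4)*(t - 1)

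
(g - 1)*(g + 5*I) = g^2 - g + 5*I*g - 5*I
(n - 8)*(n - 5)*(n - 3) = n^3 - 16*n^2 + 79*n - 120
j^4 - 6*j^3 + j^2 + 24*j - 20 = (j - 5)*(j - 2)*(j - 1)*(j + 2)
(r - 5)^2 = r^2 - 10*r + 25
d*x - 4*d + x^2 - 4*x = (d + x)*(x - 4)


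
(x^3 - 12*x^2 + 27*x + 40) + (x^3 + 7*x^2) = 2*x^3 - 5*x^2 + 27*x + 40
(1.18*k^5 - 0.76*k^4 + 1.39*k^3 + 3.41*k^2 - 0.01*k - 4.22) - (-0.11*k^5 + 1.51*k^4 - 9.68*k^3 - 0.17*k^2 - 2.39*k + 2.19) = 1.29*k^5 - 2.27*k^4 + 11.07*k^3 + 3.58*k^2 + 2.38*k - 6.41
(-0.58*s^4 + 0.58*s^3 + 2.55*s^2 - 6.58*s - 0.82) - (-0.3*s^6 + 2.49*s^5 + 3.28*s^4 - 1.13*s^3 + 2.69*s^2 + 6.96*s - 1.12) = 0.3*s^6 - 2.49*s^5 - 3.86*s^4 + 1.71*s^3 - 0.14*s^2 - 13.54*s + 0.3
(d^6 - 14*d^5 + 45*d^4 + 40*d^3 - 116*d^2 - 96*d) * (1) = d^6 - 14*d^5 + 45*d^4 + 40*d^3 - 116*d^2 - 96*d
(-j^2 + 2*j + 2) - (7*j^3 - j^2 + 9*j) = -7*j^3 - 7*j + 2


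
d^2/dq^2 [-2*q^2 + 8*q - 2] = -4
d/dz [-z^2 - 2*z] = -2*z - 2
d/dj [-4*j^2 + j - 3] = 1 - 8*j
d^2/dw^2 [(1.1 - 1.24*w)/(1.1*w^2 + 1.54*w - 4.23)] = (-(1.24*w - 1.1)*(2.2*w + 1.54)*(4.4*w + 3.08) + (8.184*w + 1.3992)*(1.1*w^2 + 1.54*w - 4.23))/(1.1*w^2 + 1.54*w - 4.23)^3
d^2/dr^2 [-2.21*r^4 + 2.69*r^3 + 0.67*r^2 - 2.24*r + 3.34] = -26.52*r^2 + 16.14*r + 1.34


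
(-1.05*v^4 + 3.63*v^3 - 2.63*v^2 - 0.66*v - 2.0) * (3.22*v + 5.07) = -3.381*v^5 + 6.3651*v^4 + 9.9355*v^3 - 15.4593*v^2 - 9.7862*v - 10.14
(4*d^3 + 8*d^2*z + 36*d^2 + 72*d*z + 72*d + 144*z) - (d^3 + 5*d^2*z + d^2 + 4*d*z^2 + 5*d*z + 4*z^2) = 3*d^3 + 3*d^2*z + 35*d^2 - 4*d*z^2 + 67*d*z + 72*d - 4*z^2 + 144*z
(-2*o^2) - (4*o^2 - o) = -6*o^2 + o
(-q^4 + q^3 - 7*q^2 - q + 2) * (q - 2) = -q^5 + 3*q^4 - 9*q^3 + 13*q^2 + 4*q - 4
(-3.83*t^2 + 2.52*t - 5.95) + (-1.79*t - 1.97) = -3.83*t^2 + 0.73*t - 7.92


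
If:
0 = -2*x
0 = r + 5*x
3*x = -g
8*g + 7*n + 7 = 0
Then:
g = 0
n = -1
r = 0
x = 0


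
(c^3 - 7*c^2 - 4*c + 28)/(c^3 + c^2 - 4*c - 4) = (c - 7)/(c + 1)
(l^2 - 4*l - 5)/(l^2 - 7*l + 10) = (l + 1)/(l - 2)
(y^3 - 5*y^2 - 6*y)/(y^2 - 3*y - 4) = y*(y - 6)/(y - 4)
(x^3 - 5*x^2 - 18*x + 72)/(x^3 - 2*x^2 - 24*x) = (x - 3)/x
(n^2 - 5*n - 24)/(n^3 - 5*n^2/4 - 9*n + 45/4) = 4*(n - 8)/(4*n^2 - 17*n + 15)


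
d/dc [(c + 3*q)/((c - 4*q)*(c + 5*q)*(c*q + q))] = (-(c + 1)*(c - 4*q)*(c + 3*q) + (c + 1)*(c - 4*q)*(c + 5*q) - (c + 1)*(c + 3*q)*(c + 5*q) - (c - 4*q)*(c + 3*q)*(c + 5*q))/(q*(c + 1)^2*(c - 4*q)^2*(c + 5*q)^2)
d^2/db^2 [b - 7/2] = 0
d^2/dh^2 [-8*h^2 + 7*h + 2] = -16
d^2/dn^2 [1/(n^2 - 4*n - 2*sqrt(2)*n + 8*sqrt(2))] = 2*(-n^2 + 2*sqrt(2)*n + 4*n + 4*(-n + sqrt(2) + 2)^2 - 8*sqrt(2))/(n^2 - 4*n - 2*sqrt(2)*n + 8*sqrt(2))^3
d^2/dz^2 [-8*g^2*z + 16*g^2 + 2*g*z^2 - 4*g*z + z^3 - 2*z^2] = 4*g + 6*z - 4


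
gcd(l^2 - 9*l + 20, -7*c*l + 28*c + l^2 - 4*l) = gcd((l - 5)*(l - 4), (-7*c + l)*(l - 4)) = l - 4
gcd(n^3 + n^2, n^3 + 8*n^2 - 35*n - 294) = 1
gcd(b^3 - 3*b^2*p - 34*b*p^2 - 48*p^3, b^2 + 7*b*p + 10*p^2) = b + 2*p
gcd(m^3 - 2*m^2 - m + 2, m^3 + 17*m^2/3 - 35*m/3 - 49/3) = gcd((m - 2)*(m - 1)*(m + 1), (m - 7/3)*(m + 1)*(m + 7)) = m + 1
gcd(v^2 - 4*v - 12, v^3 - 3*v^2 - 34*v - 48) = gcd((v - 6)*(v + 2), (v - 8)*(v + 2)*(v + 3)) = v + 2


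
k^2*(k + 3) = k^3 + 3*k^2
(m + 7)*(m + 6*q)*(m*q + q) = m^3*q + 6*m^2*q^2 + 8*m^2*q + 48*m*q^2 + 7*m*q + 42*q^2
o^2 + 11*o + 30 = (o + 5)*(o + 6)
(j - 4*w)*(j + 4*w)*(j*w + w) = j^3*w + j^2*w - 16*j*w^3 - 16*w^3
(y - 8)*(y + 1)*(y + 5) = y^3 - 2*y^2 - 43*y - 40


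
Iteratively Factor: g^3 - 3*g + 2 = (g - 1)*(g^2 + g - 2) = (g - 1)^2*(g + 2)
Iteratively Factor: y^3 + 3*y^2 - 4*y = (y)*(y^2 + 3*y - 4) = y*(y - 1)*(y + 4)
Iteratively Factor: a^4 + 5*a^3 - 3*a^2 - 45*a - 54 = (a + 3)*(a^3 + 2*a^2 - 9*a - 18) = (a + 2)*(a + 3)*(a^2 - 9) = (a - 3)*(a + 2)*(a + 3)*(a + 3)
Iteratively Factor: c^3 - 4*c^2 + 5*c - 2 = (c - 1)*(c^2 - 3*c + 2) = (c - 1)^2*(c - 2)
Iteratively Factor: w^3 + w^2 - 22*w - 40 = (w + 4)*(w^2 - 3*w - 10) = (w - 5)*(w + 4)*(w + 2)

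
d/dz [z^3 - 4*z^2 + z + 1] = 3*z^2 - 8*z + 1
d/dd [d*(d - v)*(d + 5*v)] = 3*d^2 + 8*d*v - 5*v^2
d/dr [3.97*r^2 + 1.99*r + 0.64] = 7.94*r + 1.99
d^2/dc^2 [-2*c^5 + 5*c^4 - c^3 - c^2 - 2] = -40*c^3 + 60*c^2 - 6*c - 2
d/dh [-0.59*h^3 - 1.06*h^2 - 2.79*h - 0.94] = -1.77*h^2 - 2.12*h - 2.79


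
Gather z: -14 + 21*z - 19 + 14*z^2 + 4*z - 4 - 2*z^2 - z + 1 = 12*z^2 + 24*z - 36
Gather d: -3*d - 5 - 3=-3*d - 8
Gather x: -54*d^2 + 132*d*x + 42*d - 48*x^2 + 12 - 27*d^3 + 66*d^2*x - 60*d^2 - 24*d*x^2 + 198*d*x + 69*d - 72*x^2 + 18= -27*d^3 - 114*d^2 + 111*d + x^2*(-24*d - 120) + x*(66*d^2 + 330*d) + 30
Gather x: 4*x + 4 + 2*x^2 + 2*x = 2*x^2 + 6*x + 4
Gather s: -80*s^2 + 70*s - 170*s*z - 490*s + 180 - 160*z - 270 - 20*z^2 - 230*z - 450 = -80*s^2 + s*(-170*z - 420) - 20*z^2 - 390*z - 540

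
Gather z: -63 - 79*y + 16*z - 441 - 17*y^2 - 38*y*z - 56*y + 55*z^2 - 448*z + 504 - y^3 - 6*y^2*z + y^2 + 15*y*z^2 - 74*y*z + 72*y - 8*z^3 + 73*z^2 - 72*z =-y^3 - 16*y^2 - 63*y - 8*z^3 + z^2*(15*y + 128) + z*(-6*y^2 - 112*y - 504)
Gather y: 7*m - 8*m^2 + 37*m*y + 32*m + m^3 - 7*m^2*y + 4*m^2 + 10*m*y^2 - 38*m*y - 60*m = m^3 - 4*m^2 + 10*m*y^2 - 21*m + y*(-7*m^2 - m)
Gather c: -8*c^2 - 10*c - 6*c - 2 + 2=-8*c^2 - 16*c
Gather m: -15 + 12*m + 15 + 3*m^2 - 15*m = 3*m^2 - 3*m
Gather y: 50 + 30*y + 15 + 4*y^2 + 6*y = 4*y^2 + 36*y + 65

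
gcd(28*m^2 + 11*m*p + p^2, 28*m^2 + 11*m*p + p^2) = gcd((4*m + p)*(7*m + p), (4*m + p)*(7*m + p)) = 28*m^2 + 11*m*p + p^2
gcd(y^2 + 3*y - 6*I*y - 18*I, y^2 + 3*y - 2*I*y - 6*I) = y + 3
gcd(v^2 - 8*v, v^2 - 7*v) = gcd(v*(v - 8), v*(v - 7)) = v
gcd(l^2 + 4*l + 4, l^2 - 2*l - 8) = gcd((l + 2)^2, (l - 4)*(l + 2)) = l + 2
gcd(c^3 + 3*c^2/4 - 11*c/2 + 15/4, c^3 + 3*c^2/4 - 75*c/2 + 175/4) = c - 5/4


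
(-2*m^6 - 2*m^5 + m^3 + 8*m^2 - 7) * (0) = 0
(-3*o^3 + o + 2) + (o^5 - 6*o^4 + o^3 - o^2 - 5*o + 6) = o^5 - 6*o^4 - 2*o^3 - o^2 - 4*o + 8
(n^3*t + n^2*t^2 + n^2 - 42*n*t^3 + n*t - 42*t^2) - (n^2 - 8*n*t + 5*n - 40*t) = n^3*t + n^2*t^2 - 42*n*t^3 + 9*n*t - 5*n - 42*t^2 + 40*t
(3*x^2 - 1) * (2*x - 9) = 6*x^3 - 27*x^2 - 2*x + 9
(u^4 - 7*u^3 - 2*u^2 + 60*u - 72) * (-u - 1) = -u^5 + 6*u^4 + 9*u^3 - 58*u^2 + 12*u + 72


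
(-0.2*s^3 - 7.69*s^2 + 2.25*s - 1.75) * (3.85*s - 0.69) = -0.77*s^4 - 29.4685*s^3 + 13.9686*s^2 - 8.29*s + 1.2075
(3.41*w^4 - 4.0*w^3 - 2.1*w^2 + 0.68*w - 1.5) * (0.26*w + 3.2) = 0.8866*w^5 + 9.872*w^4 - 13.346*w^3 - 6.5432*w^2 + 1.786*w - 4.8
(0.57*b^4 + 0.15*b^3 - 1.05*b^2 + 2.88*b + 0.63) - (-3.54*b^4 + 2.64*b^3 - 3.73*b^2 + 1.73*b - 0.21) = 4.11*b^4 - 2.49*b^3 + 2.68*b^2 + 1.15*b + 0.84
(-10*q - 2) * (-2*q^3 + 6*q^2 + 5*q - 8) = 20*q^4 - 56*q^3 - 62*q^2 + 70*q + 16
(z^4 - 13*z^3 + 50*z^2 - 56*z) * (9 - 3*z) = -3*z^5 + 48*z^4 - 267*z^3 + 618*z^2 - 504*z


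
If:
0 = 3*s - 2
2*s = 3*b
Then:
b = 4/9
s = 2/3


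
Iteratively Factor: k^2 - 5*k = (k)*(k - 5)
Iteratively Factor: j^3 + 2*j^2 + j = (j)*(j^2 + 2*j + 1) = j*(j + 1)*(j + 1)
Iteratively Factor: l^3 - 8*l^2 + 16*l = (l)*(l^2 - 8*l + 16) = l*(l - 4)*(l - 4)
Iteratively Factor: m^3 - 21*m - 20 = (m + 1)*(m^2 - m - 20) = (m + 1)*(m + 4)*(m - 5)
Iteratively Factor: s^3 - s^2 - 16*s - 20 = (s + 2)*(s^2 - 3*s - 10) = (s + 2)^2*(s - 5)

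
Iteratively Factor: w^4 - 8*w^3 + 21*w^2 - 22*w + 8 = (w - 1)*(w^3 - 7*w^2 + 14*w - 8) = (w - 2)*(w - 1)*(w^2 - 5*w + 4) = (w - 2)*(w - 1)^2*(w - 4)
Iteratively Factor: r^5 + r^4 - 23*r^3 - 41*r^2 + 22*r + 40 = (r + 1)*(r^4 - 23*r^2 - 18*r + 40) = (r - 1)*(r + 1)*(r^3 + r^2 - 22*r - 40) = (r - 5)*(r - 1)*(r + 1)*(r^2 + 6*r + 8) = (r - 5)*(r - 1)*(r + 1)*(r + 2)*(r + 4)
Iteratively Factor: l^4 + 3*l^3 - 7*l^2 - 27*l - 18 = (l + 3)*(l^3 - 7*l - 6) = (l + 2)*(l + 3)*(l^2 - 2*l - 3) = (l - 3)*(l + 2)*(l + 3)*(l + 1)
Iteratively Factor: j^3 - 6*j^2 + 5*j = (j - 5)*(j^2 - j) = (j - 5)*(j - 1)*(j)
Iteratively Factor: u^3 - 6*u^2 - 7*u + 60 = (u - 4)*(u^2 - 2*u - 15) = (u - 5)*(u - 4)*(u + 3)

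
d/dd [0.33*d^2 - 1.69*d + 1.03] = 0.66*d - 1.69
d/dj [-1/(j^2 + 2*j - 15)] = 2*(j + 1)/(j^2 + 2*j - 15)^2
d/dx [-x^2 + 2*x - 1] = 2 - 2*x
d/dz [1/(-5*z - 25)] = 1/(5*(z + 5)^2)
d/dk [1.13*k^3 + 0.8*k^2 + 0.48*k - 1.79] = 3.39*k^2 + 1.6*k + 0.48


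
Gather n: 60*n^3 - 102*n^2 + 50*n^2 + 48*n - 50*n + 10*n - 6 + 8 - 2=60*n^3 - 52*n^2 + 8*n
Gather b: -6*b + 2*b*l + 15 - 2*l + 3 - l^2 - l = b*(2*l - 6) - l^2 - 3*l + 18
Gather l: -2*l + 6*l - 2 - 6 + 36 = 4*l + 28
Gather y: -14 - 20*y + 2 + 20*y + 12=0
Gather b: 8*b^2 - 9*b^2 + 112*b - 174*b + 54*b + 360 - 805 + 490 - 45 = -b^2 - 8*b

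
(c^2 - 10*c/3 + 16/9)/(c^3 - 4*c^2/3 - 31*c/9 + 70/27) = 3*(3*c - 8)/(9*c^2 - 6*c - 35)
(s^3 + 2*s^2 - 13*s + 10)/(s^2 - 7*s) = (s^3 + 2*s^2 - 13*s + 10)/(s*(s - 7))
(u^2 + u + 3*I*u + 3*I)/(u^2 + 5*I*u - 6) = (u + 1)/(u + 2*I)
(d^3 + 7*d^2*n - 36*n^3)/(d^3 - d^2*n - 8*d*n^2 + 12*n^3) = (d + 6*n)/(d - 2*n)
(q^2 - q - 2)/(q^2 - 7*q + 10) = (q + 1)/(q - 5)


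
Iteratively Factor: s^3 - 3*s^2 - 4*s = (s)*(s^2 - 3*s - 4) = s*(s - 4)*(s + 1)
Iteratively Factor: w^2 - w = (w - 1)*(w)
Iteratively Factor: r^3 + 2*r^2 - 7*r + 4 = (r - 1)*(r^2 + 3*r - 4) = (r - 1)*(r + 4)*(r - 1)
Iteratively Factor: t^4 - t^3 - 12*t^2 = (t)*(t^3 - t^2 - 12*t) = t*(t - 4)*(t^2 + 3*t) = t*(t - 4)*(t + 3)*(t)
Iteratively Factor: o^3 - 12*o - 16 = (o + 2)*(o^2 - 2*o - 8) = (o - 4)*(o + 2)*(o + 2)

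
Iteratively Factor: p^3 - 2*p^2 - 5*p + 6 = (p - 3)*(p^2 + p - 2) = (p - 3)*(p - 1)*(p + 2)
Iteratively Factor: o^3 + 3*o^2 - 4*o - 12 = (o + 3)*(o^2 - 4) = (o + 2)*(o + 3)*(o - 2)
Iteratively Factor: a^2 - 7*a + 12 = (a - 4)*(a - 3)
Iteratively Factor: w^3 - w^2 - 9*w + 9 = (w - 1)*(w^2 - 9) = (w - 3)*(w - 1)*(w + 3)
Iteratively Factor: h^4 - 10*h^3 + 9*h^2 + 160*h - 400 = (h - 5)*(h^3 - 5*h^2 - 16*h + 80) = (h - 5)*(h - 4)*(h^2 - h - 20) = (h - 5)^2*(h - 4)*(h + 4)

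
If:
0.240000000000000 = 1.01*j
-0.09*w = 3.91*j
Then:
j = 0.24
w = -10.32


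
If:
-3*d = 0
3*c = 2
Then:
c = 2/3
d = 0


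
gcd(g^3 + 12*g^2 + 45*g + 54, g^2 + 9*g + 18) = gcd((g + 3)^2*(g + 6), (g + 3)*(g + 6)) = g^2 + 9*g + 18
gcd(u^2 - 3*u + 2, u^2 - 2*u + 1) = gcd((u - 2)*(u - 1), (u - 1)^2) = u - 1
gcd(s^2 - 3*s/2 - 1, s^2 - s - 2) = s - 2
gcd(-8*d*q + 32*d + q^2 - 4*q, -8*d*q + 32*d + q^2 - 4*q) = -8*d*q + 32*d + q^2 - 4*q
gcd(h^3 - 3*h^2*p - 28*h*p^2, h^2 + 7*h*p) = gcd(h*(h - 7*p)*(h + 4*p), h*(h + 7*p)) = h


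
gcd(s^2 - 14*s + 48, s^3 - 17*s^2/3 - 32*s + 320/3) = s - 8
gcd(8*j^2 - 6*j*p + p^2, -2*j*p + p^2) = -2*j + p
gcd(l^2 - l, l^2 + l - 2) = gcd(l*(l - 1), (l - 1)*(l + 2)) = l - 1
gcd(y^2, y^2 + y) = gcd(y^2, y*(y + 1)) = y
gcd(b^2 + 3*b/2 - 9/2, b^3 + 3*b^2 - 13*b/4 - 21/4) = b - 3/2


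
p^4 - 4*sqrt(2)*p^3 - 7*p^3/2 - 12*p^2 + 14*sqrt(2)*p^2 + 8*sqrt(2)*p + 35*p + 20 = (p - 4)*(p + 1/2)*(p - 5*sqrt(2))*(p + sqrt(2))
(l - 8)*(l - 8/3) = l^2 - 32*l/3 + 64/3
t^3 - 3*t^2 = t^2*(t - 3)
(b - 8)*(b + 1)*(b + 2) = b^3 - 5*b^2 - 22*b - 16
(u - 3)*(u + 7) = u^2 + 4*u - 21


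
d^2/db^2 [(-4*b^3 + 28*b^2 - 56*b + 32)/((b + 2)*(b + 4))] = 96*(-7*b^3 - 24*b^2 + 24*b + 112)/(b^6 + 18*b^5 + 132*b^4 + 504*b^3 + 1056*b^2 + 1152*b + 512)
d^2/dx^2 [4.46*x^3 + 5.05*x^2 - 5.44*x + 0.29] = 26.76*x + 10.1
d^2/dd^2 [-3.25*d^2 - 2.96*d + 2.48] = -6.50000000000000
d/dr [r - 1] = 1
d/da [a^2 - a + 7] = 2*a - 1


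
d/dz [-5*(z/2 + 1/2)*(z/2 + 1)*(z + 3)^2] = -5*z^3 - 135*z^2/4 - 145*z/2 - 195/4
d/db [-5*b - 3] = -5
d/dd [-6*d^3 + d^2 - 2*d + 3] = -18*d^2 + 2*d - 2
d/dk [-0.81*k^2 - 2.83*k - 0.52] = -1.62*k - 2.83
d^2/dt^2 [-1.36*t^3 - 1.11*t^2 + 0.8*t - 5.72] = -8.16*t - 2.22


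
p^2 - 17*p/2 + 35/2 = (p - 5)*(p - 7/2)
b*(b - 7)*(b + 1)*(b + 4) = b^4 - 2*b^3 - 31*b^2 - 28*b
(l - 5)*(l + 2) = l^2 - 3*l - 10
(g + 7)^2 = g^2 + 14*g + 49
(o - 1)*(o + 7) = o^2 + 6*o - 7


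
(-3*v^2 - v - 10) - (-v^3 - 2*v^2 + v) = v^3 - v^2 - 2*v - 10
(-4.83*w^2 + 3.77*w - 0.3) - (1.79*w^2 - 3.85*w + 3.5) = -6.62*w^2 + 7.62*w - 3.8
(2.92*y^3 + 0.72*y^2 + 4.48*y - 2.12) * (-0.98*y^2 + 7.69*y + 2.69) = -2.8616*y^5 + 21.7492*y^4 + 9.0012*y^3 + 38.4656*y^2 - 4.2516*y - 5.7028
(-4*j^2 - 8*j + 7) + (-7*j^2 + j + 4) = -11*j^2 - 7*j + 11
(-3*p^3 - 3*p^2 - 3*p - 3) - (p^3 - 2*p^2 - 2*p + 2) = -4*p^3 - p^2 - p - 5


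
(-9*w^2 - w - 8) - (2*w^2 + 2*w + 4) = -11*w^2 - 3*w - 12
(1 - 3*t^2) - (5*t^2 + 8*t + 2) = -8*t^2 - 8*t - 1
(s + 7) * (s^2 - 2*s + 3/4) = s^3 + 5*s^2 - 53*s/4 + 21/4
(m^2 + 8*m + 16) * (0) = 0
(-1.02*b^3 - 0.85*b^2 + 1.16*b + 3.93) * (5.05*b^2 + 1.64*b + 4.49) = -5.151*b^5 - 5.9653*b^4 - 0.115800000000001*b^3 + 17.9324*b^2 + 11.6536*b + 17.6457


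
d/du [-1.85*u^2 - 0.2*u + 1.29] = -3.7*u - 0.2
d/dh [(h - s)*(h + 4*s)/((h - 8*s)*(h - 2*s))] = s*(-13*h^2 + 40*h*s + 8*s^2)/(h^4 - 20*h^3*s + 132*h^2*s^2 - 320*h*s^3 + 256*s^4)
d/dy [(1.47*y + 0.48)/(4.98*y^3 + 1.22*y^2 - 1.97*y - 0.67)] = (7.3206*y^3 + 1.7934*y^2 - 2.8959*y - (1.47*y + 0.48)*(14.94*y^2 + 2.44*y - 1.97) - 0.9849)/(4.98*y^3 + 1.22*y^2 - 1.97*y - 0.67)^2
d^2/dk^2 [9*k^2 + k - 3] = 18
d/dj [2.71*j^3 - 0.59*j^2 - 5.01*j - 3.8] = 8.13*j^2 - 1.18*j - 5.01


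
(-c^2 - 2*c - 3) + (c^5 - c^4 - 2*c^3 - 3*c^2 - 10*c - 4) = c^5 - c^4 - 2*c^3 - 4*c^2 - 12*c - 7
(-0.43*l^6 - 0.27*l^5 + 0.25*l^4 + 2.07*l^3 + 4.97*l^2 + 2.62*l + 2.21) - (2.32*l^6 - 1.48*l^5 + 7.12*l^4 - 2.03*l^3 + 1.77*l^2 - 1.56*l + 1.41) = -2.75*l^6 + 1.21*l^5 - 6.87*l^4 + 4.1*l^3 + 3.2*l^2 + 4.18*l + 0.8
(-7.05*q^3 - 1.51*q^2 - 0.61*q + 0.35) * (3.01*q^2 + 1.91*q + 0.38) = -21.2205*q^5 - 18.0106*q^4 - 7.3992*q^3 - 0.6854*q^2 + 0.4367*q + 0.133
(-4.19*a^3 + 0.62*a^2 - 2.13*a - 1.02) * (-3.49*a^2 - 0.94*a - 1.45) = 14.6231*a^5 + 1.7748*a^4 + 12.9264*a^3 + 4.663*a^2 + 4.0473*a + 1.479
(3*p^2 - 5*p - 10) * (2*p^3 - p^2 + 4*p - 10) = 6*p^5 - 13*p^4 - 3*p^3 - 40*p^2 + 10*p + 100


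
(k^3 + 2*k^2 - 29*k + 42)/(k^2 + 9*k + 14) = (k^2 - 5*k + 6)/(k + 2)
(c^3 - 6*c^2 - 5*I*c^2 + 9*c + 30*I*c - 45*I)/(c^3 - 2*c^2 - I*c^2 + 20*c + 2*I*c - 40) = (c^2 - 6*c + 9)/(c^2 + c*(-2 + 4*I) - 8*I)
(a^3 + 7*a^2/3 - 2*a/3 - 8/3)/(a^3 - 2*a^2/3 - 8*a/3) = (a^2 + a - 2)/(a*(a - 2))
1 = 1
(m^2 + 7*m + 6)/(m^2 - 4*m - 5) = (m + 6)/(m - 5)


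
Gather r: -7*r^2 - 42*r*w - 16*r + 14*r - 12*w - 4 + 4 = -7*r^2 + r*(-42*w - 2) - 12*w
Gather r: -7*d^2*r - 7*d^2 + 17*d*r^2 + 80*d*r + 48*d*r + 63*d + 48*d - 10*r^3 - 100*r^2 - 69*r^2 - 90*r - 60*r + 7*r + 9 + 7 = -7*d^2 + 111*d - 10*r^3 + r^2*(17*d - 169) + r*(-7*d^2 + 128*d - 143) + 16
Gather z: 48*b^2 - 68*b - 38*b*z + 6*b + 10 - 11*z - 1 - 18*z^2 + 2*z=48*b^2 - 62*b - 18*z^2 + z*(-38*b - 9) + 9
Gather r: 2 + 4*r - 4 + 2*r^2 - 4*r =2*r^2 - 2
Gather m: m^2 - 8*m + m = m^2 - 7*m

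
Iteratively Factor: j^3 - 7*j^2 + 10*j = (j - 2)*(j^2 - 5*j) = j*(j - 2)*(j - 5)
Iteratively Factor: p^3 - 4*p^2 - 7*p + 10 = (p - 5)*(p^2 + p - 2) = (p - 5)*(p + 2)*(p - 1)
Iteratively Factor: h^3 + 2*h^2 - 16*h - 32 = (h + 4)*(h^2 - 2*h - 8) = (h + 2)*(h + 4)*(h - 4)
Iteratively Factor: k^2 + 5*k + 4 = (k + 4)*(k + 1)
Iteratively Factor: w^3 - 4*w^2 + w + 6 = (w - 3)*(w^2 - w - 2) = (w - 3)*(w + 1)*(w - 2)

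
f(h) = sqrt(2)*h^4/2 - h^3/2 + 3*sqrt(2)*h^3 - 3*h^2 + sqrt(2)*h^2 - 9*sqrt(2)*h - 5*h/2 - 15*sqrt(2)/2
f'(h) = 2*sqrt(2)*h^3 - 3*h^2/2 + 9*sqrt(2)*h^2 - 6*h + 2*sqrt(2)*h - 9*sqrt(2) - 5/2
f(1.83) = -12.92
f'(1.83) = 33.90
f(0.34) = -15.81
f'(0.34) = -14.90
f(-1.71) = -1.87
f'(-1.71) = 8.88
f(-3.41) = -29.91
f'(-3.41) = 13.99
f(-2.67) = -16.55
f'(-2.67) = 19.45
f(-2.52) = -13.68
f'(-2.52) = 18.80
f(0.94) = -22.66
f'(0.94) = -5.94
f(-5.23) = 19.30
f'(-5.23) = -96.15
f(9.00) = 7091.61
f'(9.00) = 2927.61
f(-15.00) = 23026.88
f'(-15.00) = -6987.31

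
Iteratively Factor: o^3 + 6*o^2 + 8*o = (o + 4)*(o^2 + 2*o) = (o + 2)*(o + 4)*(o)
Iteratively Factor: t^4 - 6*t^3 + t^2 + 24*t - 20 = (t + 2)*(t^3 - 8*t^2 + 17*t - 10) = (t - 5)*(t + 2)*(t^2 - 3*t + 2) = (t - 5)*(t - 2)*(t + 2)*(t - 1)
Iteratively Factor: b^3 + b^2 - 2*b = (b + 2)*(b^2 - b) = b*(b + 2)*(b - 1)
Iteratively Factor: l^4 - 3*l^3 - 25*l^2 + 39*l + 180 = (l + 3)*(l^3 - 6*l^2 - 7*l + 60) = (l - 4)*(l + 3)*(l^2 - 2*l - 15) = (l - 4)*(l + 3)^2*(l - 5)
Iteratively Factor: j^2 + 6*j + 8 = (j + 4)*(j + 2)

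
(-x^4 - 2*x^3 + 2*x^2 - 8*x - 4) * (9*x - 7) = -9*x^5 - 11*x^4 + 32*x^3 - 86*x^2 + 20*x + 28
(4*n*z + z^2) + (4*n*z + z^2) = 8*n*z + 2*z^2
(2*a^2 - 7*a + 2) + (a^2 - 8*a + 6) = 3*a^2 - 15*a + 8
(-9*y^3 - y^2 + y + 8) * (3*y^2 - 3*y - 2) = -27*y^5 + 24*y^4 + 24*y^3 + 23*y^2 - 26*y - 16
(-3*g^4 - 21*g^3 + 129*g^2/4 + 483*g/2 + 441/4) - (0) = -3*g^4 - 21*g^3 + 129*g^2/4 + 483*g/2 + 441/4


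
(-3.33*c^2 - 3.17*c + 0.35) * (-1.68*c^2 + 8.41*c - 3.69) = 5.5944*c^4 - 22.6797*c^3 - 14.96*c^2 + 14.6408*c - 1.2915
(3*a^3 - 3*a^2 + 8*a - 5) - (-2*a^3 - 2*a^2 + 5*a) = 5*a^3 - a^2 + 3*a - 5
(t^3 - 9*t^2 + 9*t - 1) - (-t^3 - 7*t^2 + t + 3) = 2*t^3 - 2*t^2 + 8*t - 4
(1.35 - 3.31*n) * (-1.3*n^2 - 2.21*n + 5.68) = 4.303*n^3 + 5.5601*n^2 - 21.7843*n + 7.668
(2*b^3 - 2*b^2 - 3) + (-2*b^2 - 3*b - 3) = 2*b^3 - 4*b^2 - 3*b - 6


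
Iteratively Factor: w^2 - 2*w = (w - 2)*(w)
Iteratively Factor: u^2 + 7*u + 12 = (u + 4)*(u + 3)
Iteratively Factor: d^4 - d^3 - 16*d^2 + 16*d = (d - 4)*(d^3 + 3*d^2 - 4*d) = (d - 4)*(d + 4)*(d^2 - d) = (d - 4)*(d - 1)*(d + 4)*(d)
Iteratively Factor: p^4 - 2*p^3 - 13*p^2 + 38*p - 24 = (p - 1)*(p^3 - p^2 - 14*p + 24) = (p - 2)*(p - 1)*(p^2 + p - 12) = (p - 3)*(p - 2)*(p - 1)*(p + 4)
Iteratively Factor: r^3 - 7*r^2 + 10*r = (r)*(r^2 - 7*r + 10) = r*(r - 2)*(r - 5)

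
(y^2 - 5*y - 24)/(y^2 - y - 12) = (y - 8)/(y - 4)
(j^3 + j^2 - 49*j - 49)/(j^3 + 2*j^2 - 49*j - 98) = (j + 1)/(j + 2)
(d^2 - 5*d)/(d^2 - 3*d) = (d - 5)/(d - 3)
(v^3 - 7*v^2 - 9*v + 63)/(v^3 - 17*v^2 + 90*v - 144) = (v^2 - 4*v - 21)/(v^2 - 14*v + 48)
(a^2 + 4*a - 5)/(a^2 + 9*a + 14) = (a^2 + 4*a - 5)/(a^2 + 9*a + 14)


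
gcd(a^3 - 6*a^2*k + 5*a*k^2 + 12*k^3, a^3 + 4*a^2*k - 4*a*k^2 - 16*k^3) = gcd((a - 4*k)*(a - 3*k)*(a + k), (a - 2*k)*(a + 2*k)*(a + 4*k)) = 1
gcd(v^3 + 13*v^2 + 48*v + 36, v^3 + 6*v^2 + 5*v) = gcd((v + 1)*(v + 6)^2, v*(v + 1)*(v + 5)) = v + 1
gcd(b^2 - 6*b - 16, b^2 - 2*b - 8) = b + 2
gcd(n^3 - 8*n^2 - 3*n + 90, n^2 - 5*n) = n - 5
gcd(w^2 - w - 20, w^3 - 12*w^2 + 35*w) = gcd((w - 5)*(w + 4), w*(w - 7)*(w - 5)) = w - 5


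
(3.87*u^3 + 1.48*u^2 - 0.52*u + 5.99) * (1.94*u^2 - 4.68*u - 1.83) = 7.5078*u^5 - 15.2404*u^4 - 15.0173*u^3 + 11.3458*u^2 - 27.0816*u - 10.9617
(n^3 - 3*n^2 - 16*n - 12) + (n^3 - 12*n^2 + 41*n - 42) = 2*n^3 - 15*n^2 + 25*n - 54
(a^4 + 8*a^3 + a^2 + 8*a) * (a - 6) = a^5 + 2*a^4 - 47*a^3 + 2*a^2 - 48*a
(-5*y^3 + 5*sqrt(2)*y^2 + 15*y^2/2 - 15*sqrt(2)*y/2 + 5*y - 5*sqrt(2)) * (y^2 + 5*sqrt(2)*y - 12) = -5*y^5 - 20*sqrt(2)*y^4 + 15*y^4/2 + 30*sqrt(2)*y^3 + 115*y^3 - 165*y^2 - 40*sqrt(2)*y^2 - 110*y + 90*sqrt(2)*y + 60*sqrt(2)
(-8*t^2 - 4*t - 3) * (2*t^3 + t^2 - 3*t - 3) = -16*t^5 - 16*t^4 + 14*t^3 + 33*t^2 + 21*t + 9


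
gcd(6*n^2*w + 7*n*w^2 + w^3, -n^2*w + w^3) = n*w + w^2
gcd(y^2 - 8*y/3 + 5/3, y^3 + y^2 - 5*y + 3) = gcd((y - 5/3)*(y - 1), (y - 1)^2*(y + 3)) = y - 1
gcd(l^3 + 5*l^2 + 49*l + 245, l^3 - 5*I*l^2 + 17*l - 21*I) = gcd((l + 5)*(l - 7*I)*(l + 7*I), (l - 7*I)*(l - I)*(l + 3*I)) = l - 7*I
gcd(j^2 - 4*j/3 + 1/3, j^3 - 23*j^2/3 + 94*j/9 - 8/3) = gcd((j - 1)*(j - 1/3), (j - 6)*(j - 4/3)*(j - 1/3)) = j - 1/3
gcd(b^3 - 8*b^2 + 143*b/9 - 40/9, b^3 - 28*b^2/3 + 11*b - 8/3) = b - 1/3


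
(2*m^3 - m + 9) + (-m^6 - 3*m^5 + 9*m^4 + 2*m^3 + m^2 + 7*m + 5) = -m^6 - 3*m^5 + 9*m^4 + 4*m^3 + m^2 + 6*m + 14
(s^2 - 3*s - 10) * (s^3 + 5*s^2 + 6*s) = s^5 + 2*s^4 - 19*s^3 - 68*s^2 - 60*s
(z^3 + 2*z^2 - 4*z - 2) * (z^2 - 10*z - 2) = z^5 - 8*z^4 - 26*z^3 + 34*z^2 + 28*z + 4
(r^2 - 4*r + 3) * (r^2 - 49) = r^4 - 4*r^3 - 46*r^2 + 196*r - 147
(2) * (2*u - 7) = 4*u - 14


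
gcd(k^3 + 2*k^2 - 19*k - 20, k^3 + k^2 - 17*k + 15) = k + 5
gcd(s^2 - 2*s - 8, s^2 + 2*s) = s + 2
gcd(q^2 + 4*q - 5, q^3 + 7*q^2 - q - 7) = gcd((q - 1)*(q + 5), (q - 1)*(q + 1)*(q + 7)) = q - 1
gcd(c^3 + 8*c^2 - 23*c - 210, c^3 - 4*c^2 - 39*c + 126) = c + 6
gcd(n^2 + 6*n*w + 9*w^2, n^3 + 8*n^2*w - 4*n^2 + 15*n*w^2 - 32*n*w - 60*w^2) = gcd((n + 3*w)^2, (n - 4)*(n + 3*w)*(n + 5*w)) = n + 3*w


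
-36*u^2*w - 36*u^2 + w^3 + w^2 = (-6*u + w)*(6*u + w)*(w + 1)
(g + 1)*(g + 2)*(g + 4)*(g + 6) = g^4 + 13*g^3 + 56*g^2 + 92*g + 48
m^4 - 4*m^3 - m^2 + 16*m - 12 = (m - 3)*(m - 2)*(m - 1)*(m + 2)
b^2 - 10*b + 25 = (b - 5)^2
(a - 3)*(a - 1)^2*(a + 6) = a^4 + a^3 - 23*a^2 + 39*a - 18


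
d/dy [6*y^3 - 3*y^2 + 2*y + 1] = 18*y^2 - 6*y + 2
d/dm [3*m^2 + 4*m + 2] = 6*m + 4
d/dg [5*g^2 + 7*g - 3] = 10*g + 7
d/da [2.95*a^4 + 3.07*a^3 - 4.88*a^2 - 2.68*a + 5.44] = 11.8*a^3 + 9.21*a^2 - 9.76*a - 2.68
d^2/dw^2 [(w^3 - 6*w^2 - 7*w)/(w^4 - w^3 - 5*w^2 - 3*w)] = 2*(w^3 - 21*w^2 + 51*w - 55)/(w^6 - 6*w^5 + 3*w^4 + 28*w^3 - 9*w^2 - 54*w - 27)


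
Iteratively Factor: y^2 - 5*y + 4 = (y - 1)*(y - 4)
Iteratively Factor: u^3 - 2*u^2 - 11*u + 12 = (u + 3)*(u^2 - 5*u + 4) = (u - 1)*(u + 3)*(u - 4)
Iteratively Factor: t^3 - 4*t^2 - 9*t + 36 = (t - 4)*(t^2 - 9) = (t - 4)*(t - 3)*(t + 3)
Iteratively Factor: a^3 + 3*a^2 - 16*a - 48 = (a + 3)*(a^2 - 16) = (a - 4)*(a + 3)*(a + 4)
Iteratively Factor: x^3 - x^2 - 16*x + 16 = (x - 4)*(x^2 + 3*x - 4) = (x - 4)*(x + 4)*(x - 1)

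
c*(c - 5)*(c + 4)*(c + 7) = c^4 + 6*c^3 - 27*c^2 - 140*c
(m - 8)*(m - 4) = m^2 - 12*m + 32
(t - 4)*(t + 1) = t^2 - 3*t - 4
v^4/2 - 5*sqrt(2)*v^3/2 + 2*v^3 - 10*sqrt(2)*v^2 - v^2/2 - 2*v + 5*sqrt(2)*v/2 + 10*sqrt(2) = (v/2 + 1/2)*(v - 1)*(v + 4)*(v - 5*sqrt(2))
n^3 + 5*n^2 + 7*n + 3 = (n + 1)^2*(n + 3)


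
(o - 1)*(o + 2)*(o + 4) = o^3 + 5*o^2 + 2*o - 8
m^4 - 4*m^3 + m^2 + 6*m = m*(m - 3)*(m - 2)*(m + 1)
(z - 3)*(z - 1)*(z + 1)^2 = z^4 - 2*z^3 - 4*z^2 + 2*z + 3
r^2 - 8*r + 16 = (r - 4)^2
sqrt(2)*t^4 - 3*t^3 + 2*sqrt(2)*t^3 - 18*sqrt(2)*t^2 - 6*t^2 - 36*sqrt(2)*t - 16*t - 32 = (t + 2)*(t - 4*sqrt(2))*(t + 2*sqrt(2))*(sqrt(2)*t + 1)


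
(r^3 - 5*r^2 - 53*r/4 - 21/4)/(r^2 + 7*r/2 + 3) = (2*r^2 - 13*r - 7)/(2*(r + 2))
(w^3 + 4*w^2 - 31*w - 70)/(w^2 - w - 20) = (w^2 + 9*w + 14)/(w + 4)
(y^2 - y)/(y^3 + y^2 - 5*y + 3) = y/(y^2 + 2*y - 3)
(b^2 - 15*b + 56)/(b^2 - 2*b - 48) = (b - 7)/(b + 6)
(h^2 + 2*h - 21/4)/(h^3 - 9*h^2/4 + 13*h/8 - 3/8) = 2*(4*h^2 + 8*h - 21)/(8*h^3 - 18*h^2 + 13*h - 3)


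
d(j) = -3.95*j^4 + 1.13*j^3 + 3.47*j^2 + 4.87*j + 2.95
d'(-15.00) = 53988.52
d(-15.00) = -203071.85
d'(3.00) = -370.40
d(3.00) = -240.65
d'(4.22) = -1092.87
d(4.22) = -1082.48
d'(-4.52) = 1501.82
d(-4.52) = -1701.25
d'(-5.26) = 2361.56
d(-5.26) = -3114.82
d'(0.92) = 1.82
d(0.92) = 8.42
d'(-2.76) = 343.73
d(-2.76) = -237.03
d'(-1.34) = 39.67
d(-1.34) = -12.80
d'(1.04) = -2.02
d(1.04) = 8.42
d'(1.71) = -52.35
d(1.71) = -6.70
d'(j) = -15.8*j^3 + 3.39*j^2 + 6.94*j + 4.87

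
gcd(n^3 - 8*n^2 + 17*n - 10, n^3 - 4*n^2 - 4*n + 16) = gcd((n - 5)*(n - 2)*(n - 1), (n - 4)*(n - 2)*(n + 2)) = n - 2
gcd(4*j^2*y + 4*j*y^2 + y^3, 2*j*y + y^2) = 2*j*y + y^2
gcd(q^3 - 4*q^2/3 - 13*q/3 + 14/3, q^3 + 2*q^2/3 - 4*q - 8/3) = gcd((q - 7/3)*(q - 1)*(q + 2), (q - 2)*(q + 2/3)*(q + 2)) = q + 2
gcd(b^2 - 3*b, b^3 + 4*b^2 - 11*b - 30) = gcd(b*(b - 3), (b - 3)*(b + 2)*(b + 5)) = b - 3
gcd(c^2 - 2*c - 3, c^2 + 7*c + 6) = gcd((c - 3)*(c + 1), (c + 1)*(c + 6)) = c + 1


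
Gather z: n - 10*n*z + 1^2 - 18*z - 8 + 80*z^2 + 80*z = n + 80*z^2 + z*(62 - 10*n) - 7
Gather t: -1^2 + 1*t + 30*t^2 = 30*t^2 + t - 1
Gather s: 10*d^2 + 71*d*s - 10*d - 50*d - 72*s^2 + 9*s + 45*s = 10*d^2 - 60*d - 72*s^2 + s*(71*d + 54)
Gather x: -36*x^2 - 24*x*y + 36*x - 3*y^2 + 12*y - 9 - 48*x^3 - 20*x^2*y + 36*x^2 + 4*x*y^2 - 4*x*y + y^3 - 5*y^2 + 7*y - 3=-48*x^3 - 20*x^2*y + x*(4*y^2 - 28*y + 36) + y^3 - 8*y^2 + 19*y - 12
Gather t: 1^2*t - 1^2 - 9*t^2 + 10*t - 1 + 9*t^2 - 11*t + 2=0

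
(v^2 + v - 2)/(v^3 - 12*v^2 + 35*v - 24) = (v + 2)/(v^2 - 11*v + 24)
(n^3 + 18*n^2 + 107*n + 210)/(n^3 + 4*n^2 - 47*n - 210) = (n + 7)/(n - 7)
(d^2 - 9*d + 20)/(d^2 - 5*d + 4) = (d - 5)/(d - 1)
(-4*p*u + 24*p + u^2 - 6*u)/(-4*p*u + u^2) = (u - 6)/u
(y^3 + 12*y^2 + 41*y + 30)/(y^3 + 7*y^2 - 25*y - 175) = (y^2 + 7*y + 6)/(y^2 + 2*y - 35)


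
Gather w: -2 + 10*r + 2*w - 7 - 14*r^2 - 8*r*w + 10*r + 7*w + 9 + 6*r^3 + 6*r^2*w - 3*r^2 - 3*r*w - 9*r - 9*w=6*r^3 - 17*r^2 + 11*r + w*(6*r^2 - 11*r)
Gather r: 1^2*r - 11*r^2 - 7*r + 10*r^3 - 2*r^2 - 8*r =10*r^3 - 13*r^2 - 14*r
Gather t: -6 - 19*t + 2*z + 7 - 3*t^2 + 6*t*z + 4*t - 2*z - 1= -3*t^2 + t*(6*z - 15)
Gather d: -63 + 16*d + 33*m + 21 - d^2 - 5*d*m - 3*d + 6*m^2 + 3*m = -d^2 + d*(13 - 5*m) + 6*m^2 + 36*m - 42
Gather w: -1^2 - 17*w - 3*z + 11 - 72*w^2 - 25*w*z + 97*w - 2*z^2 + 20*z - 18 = -72*w^2 + w*(80 - 25*z) - 2*z^2 + 17*z - 8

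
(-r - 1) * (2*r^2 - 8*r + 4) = -2*r^3 + 6*r^2 + 4*r - 4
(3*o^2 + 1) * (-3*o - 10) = -9*o^3 - 30*o^2 - 3*o - 10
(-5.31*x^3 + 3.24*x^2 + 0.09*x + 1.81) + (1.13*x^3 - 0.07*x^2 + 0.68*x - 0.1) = -4.18*x^3 + 3.17*x^2 + 0.77*x + 1.71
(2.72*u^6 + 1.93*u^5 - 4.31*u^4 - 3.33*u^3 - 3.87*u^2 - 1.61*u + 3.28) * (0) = 0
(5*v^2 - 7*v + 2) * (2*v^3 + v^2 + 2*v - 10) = 10*v^5 - 9*v^4 + 7*v^3 - 62*v^2 + 74*v - 20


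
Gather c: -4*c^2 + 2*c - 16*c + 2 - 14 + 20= -4*c^2 - 14*c + 8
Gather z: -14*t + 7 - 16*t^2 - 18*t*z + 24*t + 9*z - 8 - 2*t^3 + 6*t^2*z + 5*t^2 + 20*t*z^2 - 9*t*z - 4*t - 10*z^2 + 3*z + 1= -2*t^3 - 11*t^2 + 6*t + z^2*(20*t - 10) + z*(6*t^2 - 27*t + 12)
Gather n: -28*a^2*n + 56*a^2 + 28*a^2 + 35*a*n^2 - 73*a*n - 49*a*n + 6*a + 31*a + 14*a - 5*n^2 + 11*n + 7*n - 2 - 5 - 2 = 84*a^2 + 51*a + n^2*(35*a - 5) + n*(-28*a^2 - 122*a + 18) - 9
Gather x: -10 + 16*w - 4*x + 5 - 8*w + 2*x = 8*w - 2*x - 5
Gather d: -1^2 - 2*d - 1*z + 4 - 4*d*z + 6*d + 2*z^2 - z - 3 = d*(4 - 4*z) + 2*z^2 - 2*z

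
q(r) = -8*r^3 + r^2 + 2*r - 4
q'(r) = -24*r^2 + 2*r + 2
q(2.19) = -78.85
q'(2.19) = -108.73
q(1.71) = -37.66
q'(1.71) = -64.76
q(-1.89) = 49.80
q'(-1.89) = -87.51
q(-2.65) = 146.60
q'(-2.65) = -171.84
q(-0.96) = 2.08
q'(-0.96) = -22.04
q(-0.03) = -4.06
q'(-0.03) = 1.92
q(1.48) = -24.78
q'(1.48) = -47.61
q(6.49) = -2135.78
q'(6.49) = -995.90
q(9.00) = -5737.00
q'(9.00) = -1924.00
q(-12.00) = 13940.00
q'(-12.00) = -3478.00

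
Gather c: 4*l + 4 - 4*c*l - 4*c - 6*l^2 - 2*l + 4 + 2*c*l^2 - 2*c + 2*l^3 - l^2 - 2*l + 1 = c*(2*l^2 - 4*l - 6) + 2*l^3 - 7*l^2 + 9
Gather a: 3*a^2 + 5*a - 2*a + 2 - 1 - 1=3*a^2 + 3*a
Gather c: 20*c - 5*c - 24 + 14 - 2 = 15*c - 12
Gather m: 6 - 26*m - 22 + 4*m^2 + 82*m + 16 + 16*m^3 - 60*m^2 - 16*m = 16*m^3 - 56*m^2 + 40*m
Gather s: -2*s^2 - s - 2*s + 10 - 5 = -2*s^2 - 3*s + 5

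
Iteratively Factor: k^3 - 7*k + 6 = (k + 3)*(k^2 - 3*k + 2) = (k - 1)*(k + 3)*(k - 2)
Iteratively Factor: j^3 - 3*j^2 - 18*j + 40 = (j - 5)*(j^2 + 2*j - 8) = (j - 5)*(j + 4)*(j - 2)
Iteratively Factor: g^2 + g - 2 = (g + 2)*(g - 1)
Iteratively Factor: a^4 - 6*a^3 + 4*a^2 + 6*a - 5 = (a + 1)*(a^3 - 7*a^2 + 11*a - 5) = (a - 1)*(a + 1)*(a^2 - 6*a + 5) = (a - 5)*(a - 1)*(a + 1)*(a - 1)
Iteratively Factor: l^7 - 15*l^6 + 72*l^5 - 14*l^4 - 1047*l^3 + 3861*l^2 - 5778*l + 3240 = (l + 4)*(l^6 - 19*l^5 + 148*l^4 - 606*l^3 + 1377*l^2 - 1647*l + 810) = (l - 3)*(l + 4)*(l^5 - 16*l^4 + 100*l^3 - 306*l^2 + 459*l - 270) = (l - 3)*(l - 2)*(l + 4)*(l^4 - 14*l^3 + 72*l^2 - 162*l + 135) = (l - 3)^2*(l - 2)*(l + 4)*(l^3 - 11*l^2 + 39*l - 45) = (l - 3)^3*(l - 2)*(l + 4)*(l^2 - 8*l + 15) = (l - 5)*(l - 3)^3*(l - 2)*(l + 4)*(l - 3)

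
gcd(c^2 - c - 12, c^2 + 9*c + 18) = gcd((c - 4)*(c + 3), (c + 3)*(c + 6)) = c + 3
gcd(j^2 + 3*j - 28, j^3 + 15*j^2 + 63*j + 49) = j + 7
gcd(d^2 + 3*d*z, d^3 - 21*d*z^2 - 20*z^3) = 1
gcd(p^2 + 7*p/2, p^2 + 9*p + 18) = 1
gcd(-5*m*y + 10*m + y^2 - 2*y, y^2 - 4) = y - 2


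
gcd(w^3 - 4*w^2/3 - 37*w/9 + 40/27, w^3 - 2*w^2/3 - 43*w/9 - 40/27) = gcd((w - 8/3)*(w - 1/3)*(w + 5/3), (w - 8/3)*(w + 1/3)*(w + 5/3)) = w^2 - w - 40/9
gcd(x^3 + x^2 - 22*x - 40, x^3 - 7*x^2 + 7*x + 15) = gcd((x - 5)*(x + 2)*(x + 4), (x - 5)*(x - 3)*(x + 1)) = x - 5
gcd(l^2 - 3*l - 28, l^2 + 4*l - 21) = 1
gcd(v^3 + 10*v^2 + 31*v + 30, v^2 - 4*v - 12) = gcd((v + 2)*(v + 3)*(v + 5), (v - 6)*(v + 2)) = v + 2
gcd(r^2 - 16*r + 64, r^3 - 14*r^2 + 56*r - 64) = r - 8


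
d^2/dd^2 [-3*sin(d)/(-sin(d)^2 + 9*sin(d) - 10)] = 3*(-sin(d)^5 - 9*sin(d)^4 + 62*sin(d)^3 - 90*sin(d)^2 - 160*sin(d) + 180)/(sin(d)^2 - 9*sin(d) + 10)^3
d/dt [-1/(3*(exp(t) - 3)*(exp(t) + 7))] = 2*(exp(t) + 2)*exp(t)/(3*(exp(t) - 3)^2*(exp(t) + 7)^2)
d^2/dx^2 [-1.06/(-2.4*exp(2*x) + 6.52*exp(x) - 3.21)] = ((6.9112 - 10.176*exp(x))*(2.4*exp(2*x) - 6.52*exp(x) + 3.21) + 1.06*(4.8*exp(x) - 6.52)*(9.6*exp(x) - 13.04)*exp(x))*exp(x)/(2.4*exp(2*x) - 6.52*exp(x) + 3.21)^3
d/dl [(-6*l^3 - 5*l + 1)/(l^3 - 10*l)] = (130*l^3 - 3*l^2 + 10)/(l^2*(l^4 - 20*l^2 + 100))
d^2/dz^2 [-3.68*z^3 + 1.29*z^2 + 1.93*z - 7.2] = 2.58 - 22.08*z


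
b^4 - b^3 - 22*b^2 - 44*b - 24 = (b - 6)*(b + 1)*(b + 2)^2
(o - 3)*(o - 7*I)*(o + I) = o^3 - 3*o^2 - 6*I*o^2 + 7*o + 18*I*o - 21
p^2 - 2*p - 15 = (p - 5)*(p + 3)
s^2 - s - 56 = (s - 8)*(s + 7)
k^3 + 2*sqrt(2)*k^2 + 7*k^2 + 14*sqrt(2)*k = k*(k + 7)*(k + 2*sqrt(2))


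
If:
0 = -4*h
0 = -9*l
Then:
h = 0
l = 0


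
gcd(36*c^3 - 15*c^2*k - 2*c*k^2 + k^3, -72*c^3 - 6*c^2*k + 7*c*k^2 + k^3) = 12*c^2 - c*k - k^2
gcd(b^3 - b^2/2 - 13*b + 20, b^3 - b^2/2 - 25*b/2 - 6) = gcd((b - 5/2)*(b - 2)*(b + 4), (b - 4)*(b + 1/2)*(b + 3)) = 1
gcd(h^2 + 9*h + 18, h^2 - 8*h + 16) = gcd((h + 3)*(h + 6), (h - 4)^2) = 1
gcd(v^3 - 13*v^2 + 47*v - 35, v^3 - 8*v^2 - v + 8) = v - 1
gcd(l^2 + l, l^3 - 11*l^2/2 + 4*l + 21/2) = l + 1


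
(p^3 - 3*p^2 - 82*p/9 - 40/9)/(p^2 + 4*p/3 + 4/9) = (3*p^2 - 11*p - 20)/(3*p + 2)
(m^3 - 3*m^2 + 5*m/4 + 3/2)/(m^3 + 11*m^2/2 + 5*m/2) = (m^2 - 7*m/2 + 3)/(m*(m + 5))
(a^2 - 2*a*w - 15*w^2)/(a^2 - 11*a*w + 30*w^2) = (-a - 3*w)/(-a + 6*w)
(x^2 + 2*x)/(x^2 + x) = (x + 2)/(x + 1)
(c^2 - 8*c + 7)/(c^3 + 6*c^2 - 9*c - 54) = (c^2 - 8*c + 7)/(c^3 + 6*c^2 - 9*c - 54)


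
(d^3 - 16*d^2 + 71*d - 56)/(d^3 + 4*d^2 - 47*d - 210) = (d^2 - 9*d + 8)/(d^2 + 11*d + 30)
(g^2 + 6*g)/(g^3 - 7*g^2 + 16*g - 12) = g*(g + 6)/(g^3 - 7*g^2 + 16*g - 12)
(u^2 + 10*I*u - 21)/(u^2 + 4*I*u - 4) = (u^2 + 10*I*u - 21)/(u^2 + 4*I*u - 4)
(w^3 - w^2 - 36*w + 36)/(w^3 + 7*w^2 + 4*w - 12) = (w - 6)/(w + 2)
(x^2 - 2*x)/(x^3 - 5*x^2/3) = 3*(x - 2)/(x*(3*x - 5))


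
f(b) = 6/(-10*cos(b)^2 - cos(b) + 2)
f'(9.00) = 1.47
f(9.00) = -1.11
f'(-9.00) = -1.47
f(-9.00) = -1.11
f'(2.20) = 68.26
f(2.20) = -6.86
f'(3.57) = -1.49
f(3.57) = -1.12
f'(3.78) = -4.05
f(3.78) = -1.65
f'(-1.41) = 9.92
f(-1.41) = 3.79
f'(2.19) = 83.45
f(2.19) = -7.61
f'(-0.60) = 1.87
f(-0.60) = -1.06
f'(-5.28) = -29.16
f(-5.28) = -4.20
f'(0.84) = -6.58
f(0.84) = -1.92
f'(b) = 6*(-20*sin(b)*cos(b) - sin(b))/(-10*cos(b)^2 - cos(b) + 2)^2 = -6*(20*cos(b) + 1)*sin(b)/(10*cos(b)^2 + cos(b) - 2)^2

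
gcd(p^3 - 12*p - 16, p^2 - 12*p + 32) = p - 4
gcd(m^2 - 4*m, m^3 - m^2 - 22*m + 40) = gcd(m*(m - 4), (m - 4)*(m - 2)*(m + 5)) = m - 4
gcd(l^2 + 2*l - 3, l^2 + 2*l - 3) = l^2 + 2*l - 3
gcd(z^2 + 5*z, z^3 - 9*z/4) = z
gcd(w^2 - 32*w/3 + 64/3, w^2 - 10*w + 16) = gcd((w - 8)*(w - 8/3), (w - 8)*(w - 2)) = w - 8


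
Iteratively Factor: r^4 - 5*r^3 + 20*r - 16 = (r - 2)*(r^3 - 3*r^2 - 6*r + 8) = (r - 4)*(r - 2)*(r^2 + r - 2) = (r - 4)*(r - 2)*(r - 1)*(r + 2)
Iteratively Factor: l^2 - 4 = (l - 2)*(l + 2)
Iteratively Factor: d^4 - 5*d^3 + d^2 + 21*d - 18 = (d - 3)*(d^3 - 2*d^2 - 5*d + 6) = (d - 3)*(d + 2)*(d^2 - 4*d + 3) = (d - 3)*(d - 1)*(d + 2)*(d - 3)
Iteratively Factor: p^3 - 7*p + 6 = (p - 1)*(p^2 + p - 6) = (p - 1)*(p + 3)*(p - 2)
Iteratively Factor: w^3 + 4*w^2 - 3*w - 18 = (w - 2)*(w^2 + 6*w + 9) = (w - 2)*(w + 3)*(w + 3)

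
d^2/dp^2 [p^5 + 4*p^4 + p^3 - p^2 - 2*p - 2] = 20*p^3 + 48*p^2 + 6*p - 2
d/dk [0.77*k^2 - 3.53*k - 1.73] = 1.54*k - 3.53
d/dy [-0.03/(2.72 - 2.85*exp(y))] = -0.0855*exp(y)/(2.85*exp(y) - 2.72)^2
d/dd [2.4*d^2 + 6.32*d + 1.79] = 4.8*d + 6.32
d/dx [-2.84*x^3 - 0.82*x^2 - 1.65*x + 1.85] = -8.52*x^2 - 1.64*x - 1.65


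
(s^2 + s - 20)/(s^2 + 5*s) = (s - 4)/s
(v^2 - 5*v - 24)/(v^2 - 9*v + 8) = (v + 3)/(v - 1)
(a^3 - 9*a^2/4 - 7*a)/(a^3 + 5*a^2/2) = (4*a^2 - 9*a - 28)/(2*a*(2*a + 5))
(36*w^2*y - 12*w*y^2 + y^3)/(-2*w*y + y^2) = (-36*w^2 + 12*w*y - y^2)/(2*w - y)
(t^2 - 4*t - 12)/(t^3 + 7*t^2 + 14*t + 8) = (t - 6)/(t^2 + 5*t + 4)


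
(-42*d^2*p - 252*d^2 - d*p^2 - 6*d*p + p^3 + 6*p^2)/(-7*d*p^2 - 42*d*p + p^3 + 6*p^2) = (6*d + p)/p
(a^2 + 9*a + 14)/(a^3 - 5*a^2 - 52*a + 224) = (a + 2)/(a^2 - 12*a + 32)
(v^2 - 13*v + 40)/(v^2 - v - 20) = (v - 8)/(v + 4)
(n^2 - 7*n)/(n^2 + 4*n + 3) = n*(n - 7)/(n^2 + 4*n + 3)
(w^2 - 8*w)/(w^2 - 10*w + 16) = w/(w - 2)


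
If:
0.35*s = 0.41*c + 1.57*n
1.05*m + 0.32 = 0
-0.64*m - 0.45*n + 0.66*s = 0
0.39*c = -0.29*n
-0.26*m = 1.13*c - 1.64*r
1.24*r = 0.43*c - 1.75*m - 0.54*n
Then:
No Solution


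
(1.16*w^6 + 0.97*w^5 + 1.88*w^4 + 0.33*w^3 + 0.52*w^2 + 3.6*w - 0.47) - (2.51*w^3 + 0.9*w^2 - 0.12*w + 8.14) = 1.16*w^6 + 0.97*w^5 + 1.88*w^4 - 2.18*w^3 - 0.38*w^2 + 3.72*w - 8.61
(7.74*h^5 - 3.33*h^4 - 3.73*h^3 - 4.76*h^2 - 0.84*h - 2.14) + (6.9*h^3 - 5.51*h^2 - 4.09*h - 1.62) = 7.74*h^5 - 3.33*h^4 + 3.17*h^3 - 10.27*h^2 - 4.93*h - 3.76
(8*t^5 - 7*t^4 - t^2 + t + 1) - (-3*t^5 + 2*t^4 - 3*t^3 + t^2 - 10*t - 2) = 11*t^5 - 9*t^4 + 3*t^3 - 2*t^2 + 11*t + 3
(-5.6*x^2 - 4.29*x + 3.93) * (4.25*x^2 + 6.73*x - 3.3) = -23.8*x^4 - 55.9205*x^3 + 6.3108*x^2 + 40.6059*x - 12.969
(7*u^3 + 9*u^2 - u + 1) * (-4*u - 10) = -28*u^4 - 106*u^3 - 86*u^2 + 6*u - 10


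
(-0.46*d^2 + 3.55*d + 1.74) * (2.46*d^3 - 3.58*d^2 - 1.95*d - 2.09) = -1.1316*d^5 + 10.3798*d^4 - 7.5316*d^3 - 12.1903*d^2 - 10.8125*d - 3.6366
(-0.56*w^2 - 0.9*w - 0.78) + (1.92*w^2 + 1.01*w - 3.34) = 1.36*w^2 + 0.11*w - 4.12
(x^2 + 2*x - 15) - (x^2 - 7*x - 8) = 9*x - 7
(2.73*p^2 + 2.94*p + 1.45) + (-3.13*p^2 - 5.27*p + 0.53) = -0.4*p^2 - 2.33*p + 1.98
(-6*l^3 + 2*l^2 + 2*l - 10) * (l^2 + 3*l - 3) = -6*l^5 - 16*l^4 + 26*l^3 - 10*l^2 - 36*l + 30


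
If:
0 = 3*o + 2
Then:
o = -2/3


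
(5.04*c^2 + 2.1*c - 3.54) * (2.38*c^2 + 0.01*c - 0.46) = 11.9952*c^4 + 5.0484*c^3 - 10.7226*c^2 - 1.0014*c + 1.6284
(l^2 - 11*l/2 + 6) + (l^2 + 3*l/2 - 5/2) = 2*l^2 - 4*l + 7/2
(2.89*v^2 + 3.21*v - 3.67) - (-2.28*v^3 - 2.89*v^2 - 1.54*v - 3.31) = 2.28*v^3 + 5.78*v^2 + 4.75*v - 0.36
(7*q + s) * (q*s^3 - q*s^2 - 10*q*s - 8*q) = 7*q^2*s^3 - 7*q^2*s^2 - 70*q^2*s - 56*q^2 + q*s^4 - q*s^3 - 10*q*s^2 - 8*q*s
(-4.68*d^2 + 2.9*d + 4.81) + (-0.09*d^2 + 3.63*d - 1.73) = -4.77*d^2 + 6.53*d + 3.08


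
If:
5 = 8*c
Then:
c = 5/8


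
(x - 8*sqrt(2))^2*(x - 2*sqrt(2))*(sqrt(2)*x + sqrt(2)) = sqrt(2)*x^4 - 36*x^3 + sqrt(2)*x^3 - 36*x^2 + 192*sqrt(2)*x^2 - 512*x + 192*sqrt(2)*x - 512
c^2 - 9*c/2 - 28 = (c - 8)*(c + 7/2)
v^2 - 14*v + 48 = (v - 8)*(v - 6)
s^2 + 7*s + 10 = (s + 2)*(s + 5)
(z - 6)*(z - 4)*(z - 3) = z^3 - 13*z^2 + 54*z - 72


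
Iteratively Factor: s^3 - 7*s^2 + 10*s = (s)*(s^2 - 7*s + 10) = s*(s - 2)*(s - 5)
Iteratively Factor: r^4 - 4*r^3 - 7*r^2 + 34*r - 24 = (r - 2)*(r^3 - 2*r^2 - 11*r + 12) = (r - 2)*(r + 3)*(r^2 - 5*r + 4) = (r - 2)*(r - 1)*(r + 3)*(r - 4)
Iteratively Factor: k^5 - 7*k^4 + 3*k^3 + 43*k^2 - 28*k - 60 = (k + 1)*(k^4 - 8*k^3 + 11*k^2 + 32*k - 60) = (k + 1)*(k + 2)*(k^3 - 10*k^2 + 31*k - 30) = (k - 3)*(k + 1)*(k + 2)*(k^2 - 7*k + 10) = (k - 5)*(k - 3)*(k + 1)*(k + 2)*(k - 2)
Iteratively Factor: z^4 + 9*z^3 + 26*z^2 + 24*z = (z + 4)*(z^3 + 5*z^2 + 6*z) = (z + 2)*(z + 4)*(z^2 + 3*z) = (z + 2)*(z + 3)*(z + 4)*(z)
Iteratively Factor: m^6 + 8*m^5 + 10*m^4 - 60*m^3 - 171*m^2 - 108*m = (m + 3)*(m^5 + 5*m^4 - 5*m^3 - 45*m^2 - 36*m) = (m + 1)*(m + 3)*(m^4 + 4*m^3 - 9*m^2 - 36*m) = (m + 1)*(m + 3)^2*(m^3 + m^2 - 12*m) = m*(m + 1)*(m + 3)^2*(m^2 + m - 12) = m*(m - 3)*(m + 1)*(m + 3)^2*(m + 4)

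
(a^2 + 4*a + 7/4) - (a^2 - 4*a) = 8*a + 7/4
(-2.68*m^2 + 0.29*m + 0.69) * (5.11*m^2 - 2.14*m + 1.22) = -13.6948*m^4 + 7.2171*m^3 - 0.3643*m^2 - 1.1228*m + 0.8418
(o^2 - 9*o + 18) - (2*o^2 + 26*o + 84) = -o^2 - 35*o - 66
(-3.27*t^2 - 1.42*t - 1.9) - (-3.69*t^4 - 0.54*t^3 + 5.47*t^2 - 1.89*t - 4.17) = 3.69*t^4 + 0.54*t^3 - 8.74*t^2 + 0.47*t + 2.27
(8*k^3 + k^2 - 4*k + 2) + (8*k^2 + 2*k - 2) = 8*k^3 + 9*k^2 - 2*k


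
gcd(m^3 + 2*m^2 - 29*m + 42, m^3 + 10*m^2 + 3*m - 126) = m^2 + 4*m - 21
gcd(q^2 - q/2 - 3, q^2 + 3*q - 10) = q - 2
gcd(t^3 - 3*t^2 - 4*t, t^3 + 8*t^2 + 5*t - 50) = 1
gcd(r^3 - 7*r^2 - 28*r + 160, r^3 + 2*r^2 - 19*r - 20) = r^2 + r - 20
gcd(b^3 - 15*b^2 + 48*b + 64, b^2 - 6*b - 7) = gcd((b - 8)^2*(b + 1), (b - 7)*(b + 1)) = b + 1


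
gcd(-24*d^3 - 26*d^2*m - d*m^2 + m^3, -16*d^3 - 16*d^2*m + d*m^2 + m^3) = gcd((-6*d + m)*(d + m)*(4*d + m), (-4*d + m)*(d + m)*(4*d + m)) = 4*d^2 + 5*d*m + m^2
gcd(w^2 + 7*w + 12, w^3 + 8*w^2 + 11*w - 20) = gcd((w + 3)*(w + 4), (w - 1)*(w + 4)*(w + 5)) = w + 4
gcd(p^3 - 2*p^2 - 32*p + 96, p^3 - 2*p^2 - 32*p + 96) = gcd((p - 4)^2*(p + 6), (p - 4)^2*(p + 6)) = p^3 - 2*p^2 - 32*p + 96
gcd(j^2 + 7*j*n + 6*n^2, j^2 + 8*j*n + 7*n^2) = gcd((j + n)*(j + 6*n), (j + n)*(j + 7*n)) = j + n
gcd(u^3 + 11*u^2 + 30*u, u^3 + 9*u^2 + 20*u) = u^2 + 5*u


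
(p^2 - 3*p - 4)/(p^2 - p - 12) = (p + 1)/(p + 3)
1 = 1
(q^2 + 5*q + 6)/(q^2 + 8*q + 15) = (q + 2)/(q + 5)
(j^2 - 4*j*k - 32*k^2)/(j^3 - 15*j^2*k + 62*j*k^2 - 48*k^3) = (j + 4*k)/(j^2 - 7*j*k + 6*k^2)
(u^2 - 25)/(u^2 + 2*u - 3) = (u^2 - 25)/(u^2 + 2*u - 3)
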